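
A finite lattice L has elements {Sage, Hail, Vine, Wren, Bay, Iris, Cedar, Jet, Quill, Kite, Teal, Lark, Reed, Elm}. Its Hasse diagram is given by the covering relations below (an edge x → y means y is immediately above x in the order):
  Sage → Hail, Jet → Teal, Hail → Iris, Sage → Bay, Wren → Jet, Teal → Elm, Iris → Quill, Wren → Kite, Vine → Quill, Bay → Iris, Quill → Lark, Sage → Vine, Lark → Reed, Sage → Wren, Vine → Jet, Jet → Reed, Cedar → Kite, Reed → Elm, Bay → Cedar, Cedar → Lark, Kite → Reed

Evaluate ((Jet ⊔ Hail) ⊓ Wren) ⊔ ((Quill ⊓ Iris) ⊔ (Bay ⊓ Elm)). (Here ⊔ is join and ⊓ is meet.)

Jet ∨ Hail = Reed
Reed ∧ Wren = Wren
Quill ∧ Iris = Iris
Bay ∧ Elm = Bay
Iris ∨ Bay = Iris
Wren ∨ Iris = Reed

Reed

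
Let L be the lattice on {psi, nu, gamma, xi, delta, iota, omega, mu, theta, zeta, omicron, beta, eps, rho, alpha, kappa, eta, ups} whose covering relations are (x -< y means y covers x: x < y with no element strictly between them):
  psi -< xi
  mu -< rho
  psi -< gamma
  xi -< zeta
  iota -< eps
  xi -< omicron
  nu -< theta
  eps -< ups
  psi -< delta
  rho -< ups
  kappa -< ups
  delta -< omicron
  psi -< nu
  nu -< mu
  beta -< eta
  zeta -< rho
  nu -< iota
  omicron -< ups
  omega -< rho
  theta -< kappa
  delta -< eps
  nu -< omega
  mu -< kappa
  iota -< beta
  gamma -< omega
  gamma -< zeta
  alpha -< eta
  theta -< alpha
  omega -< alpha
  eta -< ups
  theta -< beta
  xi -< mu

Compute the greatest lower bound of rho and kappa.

mu

Common lower bounds of {rho, kappa}: mu, nu, psi, xi.
The greatest among these is mu.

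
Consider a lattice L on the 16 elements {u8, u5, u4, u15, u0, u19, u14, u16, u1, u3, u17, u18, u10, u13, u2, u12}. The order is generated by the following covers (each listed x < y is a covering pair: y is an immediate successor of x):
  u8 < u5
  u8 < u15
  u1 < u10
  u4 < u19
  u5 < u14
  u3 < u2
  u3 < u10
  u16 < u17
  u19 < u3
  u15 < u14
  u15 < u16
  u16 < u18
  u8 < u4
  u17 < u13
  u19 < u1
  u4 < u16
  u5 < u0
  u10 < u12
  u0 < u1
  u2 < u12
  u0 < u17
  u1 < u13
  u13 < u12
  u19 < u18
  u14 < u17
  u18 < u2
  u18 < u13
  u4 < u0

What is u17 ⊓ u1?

u0

Common lower bounds of {u17, u1}: u0, u4, u5, u8.
The greatest among these is u0.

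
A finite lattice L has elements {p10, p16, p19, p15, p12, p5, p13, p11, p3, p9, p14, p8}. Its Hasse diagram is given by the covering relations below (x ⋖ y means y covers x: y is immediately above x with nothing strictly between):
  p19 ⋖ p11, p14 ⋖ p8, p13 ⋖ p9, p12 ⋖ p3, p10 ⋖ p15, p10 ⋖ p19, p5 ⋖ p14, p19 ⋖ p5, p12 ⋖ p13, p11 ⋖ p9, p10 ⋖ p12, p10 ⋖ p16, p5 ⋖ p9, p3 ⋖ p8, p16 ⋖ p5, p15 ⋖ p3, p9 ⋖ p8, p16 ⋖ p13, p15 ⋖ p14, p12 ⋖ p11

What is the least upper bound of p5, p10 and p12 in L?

Common upper bounds of {p5, p10, p12}: p8, p9.
The least among these is p9.

p9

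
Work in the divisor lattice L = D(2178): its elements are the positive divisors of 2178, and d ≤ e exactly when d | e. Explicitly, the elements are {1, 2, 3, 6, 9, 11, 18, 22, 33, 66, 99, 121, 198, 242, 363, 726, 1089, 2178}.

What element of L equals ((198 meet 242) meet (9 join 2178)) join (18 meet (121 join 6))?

66

198 ∧ 242 = 22
9 ∨ 2178 = 2178
22 ∧ 2178 = 22
121 ∨ 6 = 726
18 ∧ 726 = 6
22 ∨ 6 = 66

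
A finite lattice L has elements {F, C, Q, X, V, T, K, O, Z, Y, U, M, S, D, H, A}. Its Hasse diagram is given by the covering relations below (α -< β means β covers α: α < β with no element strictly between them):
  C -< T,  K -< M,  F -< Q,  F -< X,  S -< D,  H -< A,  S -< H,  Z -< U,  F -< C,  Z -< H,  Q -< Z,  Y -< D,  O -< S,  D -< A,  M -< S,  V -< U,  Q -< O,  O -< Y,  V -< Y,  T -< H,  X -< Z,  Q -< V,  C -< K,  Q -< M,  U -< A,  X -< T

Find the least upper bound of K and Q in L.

Common upper bounds of {K, Q}: A, D, H, M, S.
The least among these is M.

M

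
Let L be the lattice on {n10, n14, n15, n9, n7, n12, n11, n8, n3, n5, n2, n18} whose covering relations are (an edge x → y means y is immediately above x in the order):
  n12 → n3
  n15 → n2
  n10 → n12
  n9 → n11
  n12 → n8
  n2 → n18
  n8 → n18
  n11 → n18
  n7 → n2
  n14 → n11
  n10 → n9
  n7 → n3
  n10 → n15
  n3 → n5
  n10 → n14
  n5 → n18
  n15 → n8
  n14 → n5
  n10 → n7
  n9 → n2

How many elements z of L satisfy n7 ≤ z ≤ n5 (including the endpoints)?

3

The interval [n7, n5] = {n3, n5, n7}, which has 3 elements.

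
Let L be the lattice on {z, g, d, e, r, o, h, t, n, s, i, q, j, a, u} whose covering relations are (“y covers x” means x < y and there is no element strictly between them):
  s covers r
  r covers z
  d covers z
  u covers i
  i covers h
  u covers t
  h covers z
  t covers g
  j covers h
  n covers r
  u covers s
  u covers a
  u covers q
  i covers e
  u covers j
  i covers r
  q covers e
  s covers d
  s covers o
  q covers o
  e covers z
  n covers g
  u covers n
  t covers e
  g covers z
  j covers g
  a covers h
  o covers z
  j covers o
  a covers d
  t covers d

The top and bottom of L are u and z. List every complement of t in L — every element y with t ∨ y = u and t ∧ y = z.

h, o, r

Need y with t ∨ y = u and t ∧ y = z.
Checking each element gives: h, o, r.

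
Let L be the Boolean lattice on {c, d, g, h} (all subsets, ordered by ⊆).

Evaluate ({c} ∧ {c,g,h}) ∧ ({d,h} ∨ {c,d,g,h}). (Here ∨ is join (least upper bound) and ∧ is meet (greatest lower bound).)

{c} ∧ {c,g,h} = {c}
{d,h} ∨ {c,d,g,h} = {c,d,g,h}
{c} ∧ {c,d,g,h} = {c}

{c}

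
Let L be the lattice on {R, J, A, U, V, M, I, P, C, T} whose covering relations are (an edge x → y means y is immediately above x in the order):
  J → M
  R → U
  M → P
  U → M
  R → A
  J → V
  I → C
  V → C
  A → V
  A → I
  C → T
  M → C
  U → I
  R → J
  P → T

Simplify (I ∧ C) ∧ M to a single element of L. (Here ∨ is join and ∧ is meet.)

U

I ∧ C = I
I ∧ M = U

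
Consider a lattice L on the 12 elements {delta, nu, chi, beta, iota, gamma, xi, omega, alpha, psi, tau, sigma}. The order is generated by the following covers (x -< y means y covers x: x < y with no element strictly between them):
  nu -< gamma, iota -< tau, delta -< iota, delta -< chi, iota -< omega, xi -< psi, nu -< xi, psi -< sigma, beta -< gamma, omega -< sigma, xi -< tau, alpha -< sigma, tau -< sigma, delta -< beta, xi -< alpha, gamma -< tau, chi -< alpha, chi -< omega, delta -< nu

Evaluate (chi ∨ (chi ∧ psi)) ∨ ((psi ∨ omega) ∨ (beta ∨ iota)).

sigma

chi ∧ psi = delta
chi ∨ delta = chi
psi ∨ omega = sigma
beta ∨ iota = tau
sigma ∨ tau = sigma
chi ∨ sigma = sigma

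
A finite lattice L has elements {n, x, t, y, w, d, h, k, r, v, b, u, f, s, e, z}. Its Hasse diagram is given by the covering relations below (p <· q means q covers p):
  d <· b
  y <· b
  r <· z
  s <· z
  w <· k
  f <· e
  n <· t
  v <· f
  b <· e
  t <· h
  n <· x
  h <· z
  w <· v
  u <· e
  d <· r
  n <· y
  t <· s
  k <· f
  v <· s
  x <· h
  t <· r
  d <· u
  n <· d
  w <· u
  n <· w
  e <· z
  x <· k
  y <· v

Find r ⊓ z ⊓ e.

Common lower bounds of {r, z, e}: d, n.
The greatest among these is d.

d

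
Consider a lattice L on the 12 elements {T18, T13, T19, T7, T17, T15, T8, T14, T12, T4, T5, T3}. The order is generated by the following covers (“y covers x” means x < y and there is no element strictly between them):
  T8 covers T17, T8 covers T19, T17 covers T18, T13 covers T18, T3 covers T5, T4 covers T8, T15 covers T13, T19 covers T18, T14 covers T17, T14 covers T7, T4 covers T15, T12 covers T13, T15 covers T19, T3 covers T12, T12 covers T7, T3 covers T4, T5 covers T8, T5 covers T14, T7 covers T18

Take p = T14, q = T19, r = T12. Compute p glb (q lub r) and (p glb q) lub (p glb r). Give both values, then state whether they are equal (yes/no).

T14; T7; no

q lub r = T3, so p glb (q lub r) = T14 glb T3 = T14.
p glb q = T18 and p glb r = T7, so (p glb q) lub (p glb r) = T18 lub T7 = T7.
Equal: no.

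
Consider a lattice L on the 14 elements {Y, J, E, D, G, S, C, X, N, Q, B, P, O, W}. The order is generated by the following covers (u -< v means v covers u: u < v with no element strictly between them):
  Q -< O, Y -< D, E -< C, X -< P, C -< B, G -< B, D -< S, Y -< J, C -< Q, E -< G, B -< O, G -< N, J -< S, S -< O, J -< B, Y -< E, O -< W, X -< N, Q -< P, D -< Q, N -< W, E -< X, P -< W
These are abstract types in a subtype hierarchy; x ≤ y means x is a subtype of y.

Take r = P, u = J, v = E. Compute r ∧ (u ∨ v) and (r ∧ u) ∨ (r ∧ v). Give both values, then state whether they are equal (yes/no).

C; E; no

u ∨ v = B, so r ∧ (u ∨ v) = P ∧ B = C.
r ∧ u = Y and r ∧ v = E, so (r ∧ u) ∨ (r ∧ v) = Y ∨ E = E.
Equal: no.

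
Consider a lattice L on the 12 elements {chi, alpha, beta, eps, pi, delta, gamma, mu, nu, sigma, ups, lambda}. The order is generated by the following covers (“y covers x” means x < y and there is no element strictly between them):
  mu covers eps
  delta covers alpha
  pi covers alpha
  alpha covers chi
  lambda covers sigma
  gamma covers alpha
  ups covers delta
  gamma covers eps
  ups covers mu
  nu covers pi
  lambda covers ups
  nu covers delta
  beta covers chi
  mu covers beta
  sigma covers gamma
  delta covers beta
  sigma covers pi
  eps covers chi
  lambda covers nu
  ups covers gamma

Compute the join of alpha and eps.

gamma

Common upper bounds of {alpha, eps}: gamma, lambda, sigma, ups.
The least among these is gamma.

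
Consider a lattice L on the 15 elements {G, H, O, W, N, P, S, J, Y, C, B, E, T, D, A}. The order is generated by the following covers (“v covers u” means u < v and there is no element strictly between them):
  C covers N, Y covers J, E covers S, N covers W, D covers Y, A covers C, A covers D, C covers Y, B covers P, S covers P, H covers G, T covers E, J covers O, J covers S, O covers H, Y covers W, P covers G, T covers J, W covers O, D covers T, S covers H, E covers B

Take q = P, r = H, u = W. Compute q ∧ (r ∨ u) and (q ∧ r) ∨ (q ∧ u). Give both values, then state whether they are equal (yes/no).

G; G; yes

r ∨ u = W, so q ∧ (r ∨ u) = P ∧ W = G.
q ∧ r = G and q ∧ u = G, so (q ∧ r) ∨ (q ∧ u) = G ∨ G = G.
Equal: yes.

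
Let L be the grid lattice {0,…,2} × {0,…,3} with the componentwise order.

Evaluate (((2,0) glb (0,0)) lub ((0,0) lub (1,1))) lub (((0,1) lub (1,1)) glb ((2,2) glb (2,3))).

(2,0) ∧ (0,0) = (0,0)
(0,0) ∨ (1,1) = (1,1)
(0,0) ∨ (1,1) = (1,1)
(0,1) ∨ (1,1) = (1,1)
(2,2) ∧ (2,3) = (2,2)
(1,1) ∧ (2,2) = (1,1)
(1,1) ∨ (1,1) = (1,1)

(1,1)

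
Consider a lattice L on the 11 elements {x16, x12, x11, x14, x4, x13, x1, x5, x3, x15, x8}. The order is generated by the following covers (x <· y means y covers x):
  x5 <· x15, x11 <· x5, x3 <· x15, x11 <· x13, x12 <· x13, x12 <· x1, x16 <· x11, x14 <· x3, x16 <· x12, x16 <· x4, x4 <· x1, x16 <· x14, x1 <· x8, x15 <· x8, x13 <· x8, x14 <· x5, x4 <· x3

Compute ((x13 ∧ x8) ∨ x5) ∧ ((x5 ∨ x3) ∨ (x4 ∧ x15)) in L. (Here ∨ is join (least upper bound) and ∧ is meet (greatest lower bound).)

x15

x13 ∧ x8 = x13
x13 ∨ x5 = x8
x5 ∨ x3 = x15
x4 ∧ x15 = x4
x15 ∨ x4 = x15
x8 ∧ x15 = x15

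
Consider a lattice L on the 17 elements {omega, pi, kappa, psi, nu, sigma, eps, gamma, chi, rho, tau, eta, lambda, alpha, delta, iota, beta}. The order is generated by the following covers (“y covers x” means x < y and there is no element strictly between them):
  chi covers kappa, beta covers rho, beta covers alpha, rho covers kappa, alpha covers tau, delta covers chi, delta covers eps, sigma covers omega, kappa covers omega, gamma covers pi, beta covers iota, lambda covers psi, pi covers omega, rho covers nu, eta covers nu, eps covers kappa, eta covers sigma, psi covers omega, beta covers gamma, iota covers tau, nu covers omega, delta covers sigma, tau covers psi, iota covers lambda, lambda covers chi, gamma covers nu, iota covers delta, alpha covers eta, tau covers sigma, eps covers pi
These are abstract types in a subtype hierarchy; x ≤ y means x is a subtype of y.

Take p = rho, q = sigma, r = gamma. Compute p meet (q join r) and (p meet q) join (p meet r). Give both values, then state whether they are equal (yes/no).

rho; nu; no

q join r = beta, so p meet (q join r) = rho meet beta = rho.
p meet q = omega and p meet r = nu, so (p meet q) join (p meet r) = omega join nu = nu.
Equal: no.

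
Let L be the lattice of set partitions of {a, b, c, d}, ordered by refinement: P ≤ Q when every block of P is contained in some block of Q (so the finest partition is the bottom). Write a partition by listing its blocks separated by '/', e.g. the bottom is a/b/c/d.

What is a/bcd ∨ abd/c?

abcd

The join of a/bcd and abd/c merges any blocks that overlap across the partitions, giving abcd.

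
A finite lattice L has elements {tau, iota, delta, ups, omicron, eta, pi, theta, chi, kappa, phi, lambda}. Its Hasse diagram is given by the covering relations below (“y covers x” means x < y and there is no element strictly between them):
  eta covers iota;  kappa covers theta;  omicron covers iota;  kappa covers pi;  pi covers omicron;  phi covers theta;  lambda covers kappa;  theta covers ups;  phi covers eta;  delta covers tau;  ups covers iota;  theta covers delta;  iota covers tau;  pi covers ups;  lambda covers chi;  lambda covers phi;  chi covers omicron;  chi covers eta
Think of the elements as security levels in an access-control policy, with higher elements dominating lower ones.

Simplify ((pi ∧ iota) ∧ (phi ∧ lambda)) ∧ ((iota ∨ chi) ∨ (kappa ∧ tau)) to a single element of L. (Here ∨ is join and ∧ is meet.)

pi ∧ iota = iota
phi ∧ lambda = phi
iota ∧ phi = iota
iota ∨ chi = chi
kappa ∧ tau = tau
chi ∨ tau = chi
iota ∧ chi = iota

iota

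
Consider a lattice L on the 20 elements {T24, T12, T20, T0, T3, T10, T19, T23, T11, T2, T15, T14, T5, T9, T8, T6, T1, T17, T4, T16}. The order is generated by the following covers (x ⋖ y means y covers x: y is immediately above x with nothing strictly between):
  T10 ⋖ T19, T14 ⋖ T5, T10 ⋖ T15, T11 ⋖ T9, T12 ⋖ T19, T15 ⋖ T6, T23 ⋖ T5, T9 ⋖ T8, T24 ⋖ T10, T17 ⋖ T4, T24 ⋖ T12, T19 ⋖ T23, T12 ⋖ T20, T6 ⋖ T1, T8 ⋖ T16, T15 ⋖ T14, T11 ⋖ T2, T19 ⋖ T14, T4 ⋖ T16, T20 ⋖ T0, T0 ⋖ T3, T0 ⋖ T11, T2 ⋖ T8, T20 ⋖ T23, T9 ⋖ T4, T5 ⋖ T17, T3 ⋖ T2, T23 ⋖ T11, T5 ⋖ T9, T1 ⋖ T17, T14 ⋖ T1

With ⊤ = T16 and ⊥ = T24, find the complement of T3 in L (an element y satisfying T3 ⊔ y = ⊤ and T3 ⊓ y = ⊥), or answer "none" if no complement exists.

Need y with T3 ∨ y = T16 and T3 ∧ y = T24.
Checking each element gives: T6.

T6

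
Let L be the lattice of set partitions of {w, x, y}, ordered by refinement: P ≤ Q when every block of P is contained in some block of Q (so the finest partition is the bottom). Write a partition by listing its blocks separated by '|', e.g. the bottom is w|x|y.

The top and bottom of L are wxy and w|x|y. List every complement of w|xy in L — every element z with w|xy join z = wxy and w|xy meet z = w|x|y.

Need z with w|xy ∨ z = wxy and w|xy ∧ z = w|x|y.
Checking each element gives: wx|y, wy|x.

wx|y, wy|x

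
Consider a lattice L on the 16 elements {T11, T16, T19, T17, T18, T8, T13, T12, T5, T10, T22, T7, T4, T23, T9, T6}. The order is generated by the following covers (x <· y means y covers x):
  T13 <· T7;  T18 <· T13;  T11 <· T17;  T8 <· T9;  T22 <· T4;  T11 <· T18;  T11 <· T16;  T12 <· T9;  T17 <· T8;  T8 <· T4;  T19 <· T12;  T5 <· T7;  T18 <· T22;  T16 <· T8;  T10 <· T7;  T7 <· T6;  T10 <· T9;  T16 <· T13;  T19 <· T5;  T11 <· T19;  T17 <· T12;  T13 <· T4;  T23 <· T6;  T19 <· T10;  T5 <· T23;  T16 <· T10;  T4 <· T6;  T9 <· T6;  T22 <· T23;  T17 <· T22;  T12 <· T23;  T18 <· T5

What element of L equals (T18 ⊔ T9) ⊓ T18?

T18 ∨ T9 = T6
T6 ∧ T18 = T18

T18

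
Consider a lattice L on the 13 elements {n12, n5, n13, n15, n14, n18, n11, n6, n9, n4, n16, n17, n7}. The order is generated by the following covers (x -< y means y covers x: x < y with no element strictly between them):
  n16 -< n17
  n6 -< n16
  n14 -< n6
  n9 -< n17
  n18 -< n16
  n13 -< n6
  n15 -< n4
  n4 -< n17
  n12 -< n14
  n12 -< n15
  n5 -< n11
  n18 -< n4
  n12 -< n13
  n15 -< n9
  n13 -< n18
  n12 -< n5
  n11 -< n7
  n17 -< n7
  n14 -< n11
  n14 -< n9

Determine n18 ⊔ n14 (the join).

Common upper bounds of {n18, n14}: n16, n17, n7.
The least among these is n16.

n16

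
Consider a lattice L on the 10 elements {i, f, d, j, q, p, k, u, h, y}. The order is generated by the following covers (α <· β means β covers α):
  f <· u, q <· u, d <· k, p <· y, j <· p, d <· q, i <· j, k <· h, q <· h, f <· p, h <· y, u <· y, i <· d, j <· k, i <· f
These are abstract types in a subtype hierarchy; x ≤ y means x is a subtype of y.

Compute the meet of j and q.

i

Common lower bounds of {j, q}: i.
The greatest among these is i.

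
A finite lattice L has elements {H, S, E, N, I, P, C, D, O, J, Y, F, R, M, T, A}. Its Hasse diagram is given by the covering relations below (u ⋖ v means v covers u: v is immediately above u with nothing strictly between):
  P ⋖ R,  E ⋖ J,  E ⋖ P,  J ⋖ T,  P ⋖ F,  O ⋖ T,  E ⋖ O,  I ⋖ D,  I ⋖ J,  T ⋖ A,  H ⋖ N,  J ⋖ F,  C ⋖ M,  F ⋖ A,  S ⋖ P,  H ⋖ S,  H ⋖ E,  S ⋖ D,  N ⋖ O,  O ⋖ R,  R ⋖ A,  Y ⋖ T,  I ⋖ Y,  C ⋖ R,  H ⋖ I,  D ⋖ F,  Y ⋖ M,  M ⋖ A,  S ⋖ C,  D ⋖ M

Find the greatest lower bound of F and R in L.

P

Common lower bounds of {F, R}: E, H, P, S.
The greatest among these is P.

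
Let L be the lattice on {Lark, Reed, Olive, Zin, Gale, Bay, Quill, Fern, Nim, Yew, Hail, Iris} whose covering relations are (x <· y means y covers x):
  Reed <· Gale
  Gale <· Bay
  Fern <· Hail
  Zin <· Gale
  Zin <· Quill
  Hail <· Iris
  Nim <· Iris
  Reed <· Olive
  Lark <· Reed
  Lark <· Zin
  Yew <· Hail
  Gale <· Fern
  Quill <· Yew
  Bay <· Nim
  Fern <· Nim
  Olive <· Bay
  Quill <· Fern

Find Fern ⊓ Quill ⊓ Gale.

Common lower bounds of {Fern, Quill, Gale}: Lark, Zin.
The greatest among these is Zin.

Zin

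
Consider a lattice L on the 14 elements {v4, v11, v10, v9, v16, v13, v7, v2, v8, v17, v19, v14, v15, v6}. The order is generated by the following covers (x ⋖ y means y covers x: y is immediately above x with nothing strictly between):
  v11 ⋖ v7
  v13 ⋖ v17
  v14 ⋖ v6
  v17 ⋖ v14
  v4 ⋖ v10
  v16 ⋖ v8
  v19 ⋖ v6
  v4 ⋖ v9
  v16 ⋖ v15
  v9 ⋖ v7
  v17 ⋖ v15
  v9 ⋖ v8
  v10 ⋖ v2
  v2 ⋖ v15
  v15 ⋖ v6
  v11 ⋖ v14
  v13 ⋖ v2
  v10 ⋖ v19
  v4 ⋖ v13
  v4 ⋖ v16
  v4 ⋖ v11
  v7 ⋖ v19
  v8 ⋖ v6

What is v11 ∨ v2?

v6

Common upper bounds of {v11, v2}: v6.
The least among these is v6.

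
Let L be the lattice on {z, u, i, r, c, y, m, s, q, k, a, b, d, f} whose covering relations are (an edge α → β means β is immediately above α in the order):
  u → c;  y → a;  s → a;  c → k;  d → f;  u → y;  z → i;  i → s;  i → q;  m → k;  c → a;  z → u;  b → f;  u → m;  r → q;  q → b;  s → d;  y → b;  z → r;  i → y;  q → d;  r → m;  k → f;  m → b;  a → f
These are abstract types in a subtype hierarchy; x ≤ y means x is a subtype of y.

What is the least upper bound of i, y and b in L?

Common upper bounds of {i, y, b}: b, f.
The least among these is b.

b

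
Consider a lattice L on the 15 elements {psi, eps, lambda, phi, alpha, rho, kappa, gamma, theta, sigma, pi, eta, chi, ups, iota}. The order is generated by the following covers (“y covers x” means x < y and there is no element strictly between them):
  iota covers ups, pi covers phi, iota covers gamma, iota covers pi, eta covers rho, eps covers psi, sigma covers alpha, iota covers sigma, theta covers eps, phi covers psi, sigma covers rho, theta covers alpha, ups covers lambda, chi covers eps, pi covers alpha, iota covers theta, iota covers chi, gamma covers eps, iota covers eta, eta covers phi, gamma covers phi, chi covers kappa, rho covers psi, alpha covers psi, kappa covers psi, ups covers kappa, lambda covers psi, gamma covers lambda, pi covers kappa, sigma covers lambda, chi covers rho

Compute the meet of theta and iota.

theta

Common lower bounds of {theta, iota}: alpha, eps, psi, theta.
The greatest among these is theta.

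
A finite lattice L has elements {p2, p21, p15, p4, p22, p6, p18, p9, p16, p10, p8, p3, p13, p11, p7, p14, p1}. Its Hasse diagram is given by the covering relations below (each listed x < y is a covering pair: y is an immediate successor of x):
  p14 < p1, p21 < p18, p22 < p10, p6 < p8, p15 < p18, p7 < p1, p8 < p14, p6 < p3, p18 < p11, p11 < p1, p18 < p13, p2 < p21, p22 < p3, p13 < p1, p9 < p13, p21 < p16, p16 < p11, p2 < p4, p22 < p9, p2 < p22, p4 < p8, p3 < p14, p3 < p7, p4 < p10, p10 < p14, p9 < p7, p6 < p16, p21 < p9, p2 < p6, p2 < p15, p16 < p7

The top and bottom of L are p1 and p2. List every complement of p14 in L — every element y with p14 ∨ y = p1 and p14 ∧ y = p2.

p15, p18, p21

Need y with p14 ∨ y = p1 and p14 ∧ y = p2.
Checking each element gives: p15, p18, p21.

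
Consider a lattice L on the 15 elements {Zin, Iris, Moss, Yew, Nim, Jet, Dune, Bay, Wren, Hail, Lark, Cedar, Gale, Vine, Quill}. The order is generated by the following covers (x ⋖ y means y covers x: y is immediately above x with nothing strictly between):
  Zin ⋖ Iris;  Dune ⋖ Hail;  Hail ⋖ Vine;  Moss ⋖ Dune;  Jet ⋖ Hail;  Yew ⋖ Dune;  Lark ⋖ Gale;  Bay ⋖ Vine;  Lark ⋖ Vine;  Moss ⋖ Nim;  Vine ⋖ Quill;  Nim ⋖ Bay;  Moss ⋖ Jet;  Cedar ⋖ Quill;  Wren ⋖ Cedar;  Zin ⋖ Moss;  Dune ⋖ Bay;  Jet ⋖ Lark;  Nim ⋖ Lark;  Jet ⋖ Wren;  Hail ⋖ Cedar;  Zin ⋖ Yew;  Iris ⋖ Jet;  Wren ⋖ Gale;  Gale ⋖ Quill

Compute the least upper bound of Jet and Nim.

Lark

Common upper bounds of {Jet, Nim}: Gale, Lark, Quill, Vine.
The least among these is Lark.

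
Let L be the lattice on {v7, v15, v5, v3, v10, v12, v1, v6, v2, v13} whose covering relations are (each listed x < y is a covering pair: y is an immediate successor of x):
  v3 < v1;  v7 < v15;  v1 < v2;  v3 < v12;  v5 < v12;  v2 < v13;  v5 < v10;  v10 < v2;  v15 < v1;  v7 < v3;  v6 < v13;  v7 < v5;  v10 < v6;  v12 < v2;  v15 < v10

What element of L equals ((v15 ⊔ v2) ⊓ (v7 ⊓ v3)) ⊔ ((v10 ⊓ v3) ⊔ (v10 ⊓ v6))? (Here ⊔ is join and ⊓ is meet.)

v10

v15 ∨ v2 = v2
v7 ∧ v3 = v7
v2 ∧ v7 = v7
v10 ∧ v3 = v7
v10 ∧ v6 = v10
v7 ∨ v10 = v10
v7 ∨ v10 = v10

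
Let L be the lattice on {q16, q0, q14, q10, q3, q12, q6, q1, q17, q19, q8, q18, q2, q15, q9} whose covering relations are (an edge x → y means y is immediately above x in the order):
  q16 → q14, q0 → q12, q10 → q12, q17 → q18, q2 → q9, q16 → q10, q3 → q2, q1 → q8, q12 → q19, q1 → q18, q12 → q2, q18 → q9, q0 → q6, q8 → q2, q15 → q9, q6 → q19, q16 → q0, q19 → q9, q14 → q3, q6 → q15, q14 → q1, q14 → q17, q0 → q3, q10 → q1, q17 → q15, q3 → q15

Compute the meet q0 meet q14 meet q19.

Common lower bounds of {q0, q14, q19}: q16.
The greatest among these is q16.

q16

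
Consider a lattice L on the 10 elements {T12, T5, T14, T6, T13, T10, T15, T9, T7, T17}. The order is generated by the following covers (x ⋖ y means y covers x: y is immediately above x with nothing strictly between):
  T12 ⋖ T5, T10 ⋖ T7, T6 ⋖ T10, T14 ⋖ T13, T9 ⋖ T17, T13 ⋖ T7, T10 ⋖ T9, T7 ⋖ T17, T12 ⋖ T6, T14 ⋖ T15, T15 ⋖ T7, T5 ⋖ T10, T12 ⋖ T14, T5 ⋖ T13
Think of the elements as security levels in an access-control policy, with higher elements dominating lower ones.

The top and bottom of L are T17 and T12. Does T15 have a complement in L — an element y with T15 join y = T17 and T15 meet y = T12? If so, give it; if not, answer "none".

T9

Need y with T15 ∨ y = T17 and T15 ∧ y = T12.
Checking each element gives: T9.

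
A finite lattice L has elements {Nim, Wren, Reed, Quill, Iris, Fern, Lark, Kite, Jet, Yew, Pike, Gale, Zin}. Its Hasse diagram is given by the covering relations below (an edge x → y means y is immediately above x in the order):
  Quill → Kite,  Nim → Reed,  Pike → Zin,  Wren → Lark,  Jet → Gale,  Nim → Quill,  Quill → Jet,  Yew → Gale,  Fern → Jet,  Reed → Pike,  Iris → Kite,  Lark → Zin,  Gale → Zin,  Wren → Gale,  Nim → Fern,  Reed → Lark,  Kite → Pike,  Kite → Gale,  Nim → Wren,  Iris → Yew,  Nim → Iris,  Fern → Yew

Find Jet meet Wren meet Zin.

Common lower bounds of {Jet, Wren, Zin}: Nim.
The greatest among these is Nim.

Nim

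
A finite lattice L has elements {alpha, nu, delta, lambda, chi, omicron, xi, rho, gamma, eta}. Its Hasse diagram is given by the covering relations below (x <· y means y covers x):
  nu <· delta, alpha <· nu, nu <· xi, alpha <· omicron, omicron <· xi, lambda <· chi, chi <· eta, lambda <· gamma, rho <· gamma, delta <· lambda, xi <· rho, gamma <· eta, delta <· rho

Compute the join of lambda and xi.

gamma

Common upper bounds of {lambda, xi}: eta, gamma.
The least among these is gamma.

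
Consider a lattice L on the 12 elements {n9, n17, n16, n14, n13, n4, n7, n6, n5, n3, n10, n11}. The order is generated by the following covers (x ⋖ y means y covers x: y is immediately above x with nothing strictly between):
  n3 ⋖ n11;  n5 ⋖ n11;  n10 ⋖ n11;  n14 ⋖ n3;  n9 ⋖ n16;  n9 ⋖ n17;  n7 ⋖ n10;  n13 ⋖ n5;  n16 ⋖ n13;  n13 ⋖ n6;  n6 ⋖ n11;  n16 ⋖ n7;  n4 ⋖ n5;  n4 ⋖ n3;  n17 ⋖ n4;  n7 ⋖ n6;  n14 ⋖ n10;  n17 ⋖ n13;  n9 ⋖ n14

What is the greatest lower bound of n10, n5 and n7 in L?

Common lower bounds of {n10, n5, n7}: n16, n9.
The greatest among these is n16.

n16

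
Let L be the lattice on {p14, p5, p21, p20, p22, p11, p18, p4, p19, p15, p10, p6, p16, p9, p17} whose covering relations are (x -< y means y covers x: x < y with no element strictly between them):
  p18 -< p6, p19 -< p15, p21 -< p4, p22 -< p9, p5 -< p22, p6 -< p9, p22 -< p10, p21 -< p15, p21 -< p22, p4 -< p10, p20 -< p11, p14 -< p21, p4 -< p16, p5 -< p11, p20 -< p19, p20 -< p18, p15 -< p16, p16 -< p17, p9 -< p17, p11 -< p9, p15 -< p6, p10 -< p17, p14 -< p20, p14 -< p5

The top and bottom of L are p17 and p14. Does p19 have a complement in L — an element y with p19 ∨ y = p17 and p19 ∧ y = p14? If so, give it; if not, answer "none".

Need y with p19 ∨ y = p17 and p19 ∧ y = p14.
Checking each element gives: p10.

p10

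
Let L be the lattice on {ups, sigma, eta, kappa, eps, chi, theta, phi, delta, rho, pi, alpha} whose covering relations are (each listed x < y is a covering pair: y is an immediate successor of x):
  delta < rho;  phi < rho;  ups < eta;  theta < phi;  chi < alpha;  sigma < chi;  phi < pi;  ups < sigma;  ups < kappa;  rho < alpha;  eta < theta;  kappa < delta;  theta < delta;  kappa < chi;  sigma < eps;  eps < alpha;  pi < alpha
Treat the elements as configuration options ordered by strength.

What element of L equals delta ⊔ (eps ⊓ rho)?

eps ∧ rho = ups
delta ∨ ups = delta

delta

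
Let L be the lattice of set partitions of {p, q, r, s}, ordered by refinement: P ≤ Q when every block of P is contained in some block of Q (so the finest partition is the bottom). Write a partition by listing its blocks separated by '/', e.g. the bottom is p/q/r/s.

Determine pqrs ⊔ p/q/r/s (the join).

pqrs

The join of pqrs and p/q/r/s merges any blocks that overlap across the partitions, giving pqrs.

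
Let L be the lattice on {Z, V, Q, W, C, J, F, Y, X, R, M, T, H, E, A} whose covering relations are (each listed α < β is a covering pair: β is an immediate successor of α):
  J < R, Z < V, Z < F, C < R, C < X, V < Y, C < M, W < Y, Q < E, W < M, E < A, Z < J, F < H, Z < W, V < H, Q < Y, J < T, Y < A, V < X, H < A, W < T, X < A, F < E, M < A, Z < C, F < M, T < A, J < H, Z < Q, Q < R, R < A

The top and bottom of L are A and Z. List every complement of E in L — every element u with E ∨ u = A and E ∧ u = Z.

C, J, T, V, W, X

Need u with E ∨ u = A and E ∧ u = Z.
Checking each element gives: C, J, T, V, W, X.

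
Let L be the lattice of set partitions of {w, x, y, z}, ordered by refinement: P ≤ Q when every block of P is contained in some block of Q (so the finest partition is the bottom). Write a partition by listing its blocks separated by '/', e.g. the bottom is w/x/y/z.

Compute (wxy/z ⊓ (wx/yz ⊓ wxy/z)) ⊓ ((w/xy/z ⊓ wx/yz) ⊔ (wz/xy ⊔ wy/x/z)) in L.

wx/y/z

wx/yz ∧ wxy/z = wx/y/z
wxy/z ∧ wx/y/z = wx/y/z
w/xy/z ∧ wx/yz = w/x/y/z
wz/xy ∨ wy/x/z = wxyz
w/x/y/z ∨ wxyz = wxyz
wx/y/z ∧ wxyz = wx/y/z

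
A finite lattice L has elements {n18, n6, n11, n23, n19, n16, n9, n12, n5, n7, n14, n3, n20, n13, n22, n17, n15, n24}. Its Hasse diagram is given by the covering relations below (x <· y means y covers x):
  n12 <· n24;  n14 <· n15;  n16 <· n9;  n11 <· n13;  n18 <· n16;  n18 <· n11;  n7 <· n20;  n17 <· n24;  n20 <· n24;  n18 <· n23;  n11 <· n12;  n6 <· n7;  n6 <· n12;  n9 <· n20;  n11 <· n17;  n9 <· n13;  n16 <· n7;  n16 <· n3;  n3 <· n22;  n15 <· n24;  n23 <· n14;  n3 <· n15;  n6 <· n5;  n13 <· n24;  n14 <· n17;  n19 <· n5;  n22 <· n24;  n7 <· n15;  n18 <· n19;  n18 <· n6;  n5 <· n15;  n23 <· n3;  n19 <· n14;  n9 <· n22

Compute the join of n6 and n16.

n7

Common upper bounds of {n6, n16}: n15, n20, n24, n7.
The least among these is n7.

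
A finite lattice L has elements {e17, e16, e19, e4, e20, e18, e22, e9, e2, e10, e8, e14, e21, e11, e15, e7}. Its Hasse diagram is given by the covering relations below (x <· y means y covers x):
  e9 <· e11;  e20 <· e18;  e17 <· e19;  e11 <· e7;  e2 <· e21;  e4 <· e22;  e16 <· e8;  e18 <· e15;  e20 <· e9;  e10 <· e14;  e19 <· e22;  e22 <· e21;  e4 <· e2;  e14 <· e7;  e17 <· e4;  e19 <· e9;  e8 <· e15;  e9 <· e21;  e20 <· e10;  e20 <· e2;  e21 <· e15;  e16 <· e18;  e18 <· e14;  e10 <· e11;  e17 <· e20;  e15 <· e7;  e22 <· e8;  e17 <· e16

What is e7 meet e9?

Common lower bounds of {e7, e9}: e17, e19, e20, e9.
The greatest among these is e9.

e9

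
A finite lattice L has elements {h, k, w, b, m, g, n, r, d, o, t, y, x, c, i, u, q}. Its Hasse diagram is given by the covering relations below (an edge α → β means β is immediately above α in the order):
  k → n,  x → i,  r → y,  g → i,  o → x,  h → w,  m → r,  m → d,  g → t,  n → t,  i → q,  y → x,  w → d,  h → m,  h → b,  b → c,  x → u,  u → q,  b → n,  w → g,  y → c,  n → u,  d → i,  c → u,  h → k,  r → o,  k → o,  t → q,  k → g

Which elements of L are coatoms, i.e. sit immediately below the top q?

i, t, u

The coatoms are exactly the elements covered by q: i, t, u.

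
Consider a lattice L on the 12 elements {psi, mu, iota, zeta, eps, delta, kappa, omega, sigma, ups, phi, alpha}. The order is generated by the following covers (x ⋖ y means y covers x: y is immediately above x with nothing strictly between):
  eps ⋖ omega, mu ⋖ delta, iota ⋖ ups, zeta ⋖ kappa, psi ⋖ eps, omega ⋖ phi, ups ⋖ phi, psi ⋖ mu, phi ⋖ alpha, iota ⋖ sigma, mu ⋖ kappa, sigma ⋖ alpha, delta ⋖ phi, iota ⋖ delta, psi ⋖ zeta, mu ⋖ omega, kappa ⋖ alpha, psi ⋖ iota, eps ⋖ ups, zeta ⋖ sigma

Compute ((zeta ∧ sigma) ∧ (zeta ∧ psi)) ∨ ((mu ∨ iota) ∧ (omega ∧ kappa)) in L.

zeta ∧ sigma = zeta
zeta ∧ psi = psi
zeta ∧ psi = psi
mu ∨ iota = delta
omega ∧ kappa = mu
delta ∧ mu = mu
psi ∨ mu = mu

mu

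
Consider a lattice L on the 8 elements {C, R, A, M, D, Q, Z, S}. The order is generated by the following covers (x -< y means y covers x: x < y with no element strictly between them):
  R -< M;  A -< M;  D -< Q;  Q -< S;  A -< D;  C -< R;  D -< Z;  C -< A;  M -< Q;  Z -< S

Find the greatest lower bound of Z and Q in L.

Common lower bounds of {Z, Q}: A, C, D.
The greatest among these is D.

D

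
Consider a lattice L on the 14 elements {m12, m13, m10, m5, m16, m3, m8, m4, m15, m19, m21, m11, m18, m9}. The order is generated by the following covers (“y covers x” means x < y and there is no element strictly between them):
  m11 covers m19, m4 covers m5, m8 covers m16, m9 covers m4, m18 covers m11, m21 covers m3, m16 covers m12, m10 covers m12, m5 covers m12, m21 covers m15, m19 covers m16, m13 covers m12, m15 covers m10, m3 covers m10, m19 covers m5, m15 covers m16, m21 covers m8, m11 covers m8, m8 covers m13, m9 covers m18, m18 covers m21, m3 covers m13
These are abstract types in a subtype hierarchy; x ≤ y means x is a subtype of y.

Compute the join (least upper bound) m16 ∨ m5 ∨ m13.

Common upper bounds of {m16, m5, m13}: m11, m18, m9.
The least among these is m11.

m11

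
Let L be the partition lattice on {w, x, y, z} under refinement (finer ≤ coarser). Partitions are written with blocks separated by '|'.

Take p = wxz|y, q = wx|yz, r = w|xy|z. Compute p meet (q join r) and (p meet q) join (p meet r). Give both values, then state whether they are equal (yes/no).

q join r = wxyz, so p meet (q join r) = wxz|y meet wxyz = wxz|y.
p meet q = wx|y|z and p meet r = w|x|y|z, so (p meet q) join (p meet r) = wx|y|z join w|x|y|z = wx|y|z.
Equal: no.

wxz|y; wx|y|z; no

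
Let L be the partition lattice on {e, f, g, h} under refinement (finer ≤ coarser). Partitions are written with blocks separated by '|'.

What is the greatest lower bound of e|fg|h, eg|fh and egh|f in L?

The meet (common refinement) of e|fg|h, eg|fh, egh|f intersects blocks pairwise, giving e|f|g|h.

e|f|g|h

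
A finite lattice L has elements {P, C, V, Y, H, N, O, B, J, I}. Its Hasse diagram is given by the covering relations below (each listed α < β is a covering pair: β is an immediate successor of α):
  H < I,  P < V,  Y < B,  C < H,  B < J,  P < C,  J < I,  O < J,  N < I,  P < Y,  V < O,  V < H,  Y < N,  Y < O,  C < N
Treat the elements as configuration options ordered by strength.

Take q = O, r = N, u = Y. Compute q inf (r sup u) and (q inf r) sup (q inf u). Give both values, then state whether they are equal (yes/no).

r sup u = N, so q inf (r sup u) = O inf N = Y.
q inf r = Y and q inf u = Y, so (q inf r) sup (q inf u) = Y sup Y = Y.
Equal: yes.

Y; Y; yes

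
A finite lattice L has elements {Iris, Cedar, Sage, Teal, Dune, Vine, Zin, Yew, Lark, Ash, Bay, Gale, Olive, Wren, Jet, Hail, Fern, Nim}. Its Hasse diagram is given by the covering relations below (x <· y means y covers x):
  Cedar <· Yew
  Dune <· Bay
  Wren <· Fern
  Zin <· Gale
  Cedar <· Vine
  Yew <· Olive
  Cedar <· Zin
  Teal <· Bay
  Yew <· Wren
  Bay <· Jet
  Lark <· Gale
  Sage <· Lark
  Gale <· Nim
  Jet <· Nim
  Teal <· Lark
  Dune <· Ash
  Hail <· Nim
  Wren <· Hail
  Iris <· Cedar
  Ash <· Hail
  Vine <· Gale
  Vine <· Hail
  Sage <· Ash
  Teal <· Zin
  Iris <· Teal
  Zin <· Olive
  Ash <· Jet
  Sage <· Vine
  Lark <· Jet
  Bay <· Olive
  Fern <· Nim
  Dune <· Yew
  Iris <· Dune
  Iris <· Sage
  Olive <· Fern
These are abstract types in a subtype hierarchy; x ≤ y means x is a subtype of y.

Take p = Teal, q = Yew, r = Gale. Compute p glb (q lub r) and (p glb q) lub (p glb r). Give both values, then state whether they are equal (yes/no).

q lub r = Nim, so p glb (q lub r) = Teal glb Nim = Teal.
p glb q = Iris and p glb r = Teal, so (p glb q) lub (p glb r) = Iris lub Teal = Teal.
Equal: yes.

Teal; Teal; yes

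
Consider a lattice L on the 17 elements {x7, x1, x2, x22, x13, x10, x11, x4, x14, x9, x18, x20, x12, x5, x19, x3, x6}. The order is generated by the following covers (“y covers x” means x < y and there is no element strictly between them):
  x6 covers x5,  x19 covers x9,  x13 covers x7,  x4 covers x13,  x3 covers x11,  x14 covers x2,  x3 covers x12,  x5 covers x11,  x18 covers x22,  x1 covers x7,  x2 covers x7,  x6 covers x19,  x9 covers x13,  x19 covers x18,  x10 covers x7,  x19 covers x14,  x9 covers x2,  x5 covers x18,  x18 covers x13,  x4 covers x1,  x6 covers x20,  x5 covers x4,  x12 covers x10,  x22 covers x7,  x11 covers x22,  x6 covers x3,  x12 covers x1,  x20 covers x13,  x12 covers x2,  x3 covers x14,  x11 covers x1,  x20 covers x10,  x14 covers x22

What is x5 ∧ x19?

x18

Common lower bounds of {x5, x19}: x13, x18, x22, x7.
The greatest among these is x18.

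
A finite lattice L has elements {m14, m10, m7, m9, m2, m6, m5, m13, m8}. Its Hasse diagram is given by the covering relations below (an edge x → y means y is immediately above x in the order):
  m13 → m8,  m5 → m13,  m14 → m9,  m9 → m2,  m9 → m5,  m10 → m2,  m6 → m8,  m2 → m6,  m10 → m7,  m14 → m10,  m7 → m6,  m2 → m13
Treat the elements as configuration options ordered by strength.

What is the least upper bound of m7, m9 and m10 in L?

Common upper bounds of {m7, m9, m10}: m6, m8.
The least among these is m6.

m6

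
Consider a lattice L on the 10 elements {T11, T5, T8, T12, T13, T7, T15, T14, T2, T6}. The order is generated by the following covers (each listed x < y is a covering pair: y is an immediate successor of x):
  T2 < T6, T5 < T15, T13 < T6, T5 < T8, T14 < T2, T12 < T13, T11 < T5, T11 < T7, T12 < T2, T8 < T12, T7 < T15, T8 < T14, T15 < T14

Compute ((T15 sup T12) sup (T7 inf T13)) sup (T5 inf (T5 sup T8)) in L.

T2

T15 ∨ T12 = T2
T7 ∧ T13 = T11
T2 ∨ T11 = T2
T5 ∨ T8 = T8
T5 ∧ T8 = T5
T2 ∨ T5 = T2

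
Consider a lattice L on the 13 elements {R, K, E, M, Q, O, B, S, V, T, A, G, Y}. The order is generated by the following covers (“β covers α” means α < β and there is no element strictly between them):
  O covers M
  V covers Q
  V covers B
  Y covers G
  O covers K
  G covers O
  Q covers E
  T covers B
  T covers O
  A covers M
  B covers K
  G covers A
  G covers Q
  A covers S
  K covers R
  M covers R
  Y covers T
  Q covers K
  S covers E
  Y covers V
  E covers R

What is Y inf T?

T

Common lower bounds of {Y, T}: B, K, M, O, R, T.
The greatest among these is T.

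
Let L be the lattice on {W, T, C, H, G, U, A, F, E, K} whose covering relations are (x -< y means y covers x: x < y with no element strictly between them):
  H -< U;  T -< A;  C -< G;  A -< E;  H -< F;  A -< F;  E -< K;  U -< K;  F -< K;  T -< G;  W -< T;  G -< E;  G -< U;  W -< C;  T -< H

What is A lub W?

A

Common upper bounds of {A, W}: A, E, F, K.
The least among these is A.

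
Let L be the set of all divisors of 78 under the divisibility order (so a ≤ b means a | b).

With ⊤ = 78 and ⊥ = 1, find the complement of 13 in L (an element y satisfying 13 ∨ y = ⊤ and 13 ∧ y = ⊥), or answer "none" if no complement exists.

Need y with 13 ∨ y = 78 and 13 ∧ y = 1.
Checking each element gives: 6.

6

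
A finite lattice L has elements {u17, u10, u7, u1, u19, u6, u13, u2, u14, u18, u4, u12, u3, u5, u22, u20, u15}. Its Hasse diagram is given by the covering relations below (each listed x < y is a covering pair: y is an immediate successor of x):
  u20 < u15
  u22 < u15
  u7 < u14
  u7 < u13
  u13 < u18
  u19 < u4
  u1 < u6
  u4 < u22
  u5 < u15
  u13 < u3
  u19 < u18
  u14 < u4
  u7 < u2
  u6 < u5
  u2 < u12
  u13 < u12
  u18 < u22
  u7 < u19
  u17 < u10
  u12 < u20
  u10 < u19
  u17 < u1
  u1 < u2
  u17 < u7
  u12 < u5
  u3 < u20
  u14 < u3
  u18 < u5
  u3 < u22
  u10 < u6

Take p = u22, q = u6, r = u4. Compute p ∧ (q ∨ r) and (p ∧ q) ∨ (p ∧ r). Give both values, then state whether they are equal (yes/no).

u22; u4; no

q ∨ r = u15, so p ∧ (q ∨ r) = u22 ∧ u15 = u22.
p ∧ q = u10 and p ∧ r = u4, so (p ∧ q) ∨ (p ∧ r) = u10 ∨ u4 = u4.
Equal: no.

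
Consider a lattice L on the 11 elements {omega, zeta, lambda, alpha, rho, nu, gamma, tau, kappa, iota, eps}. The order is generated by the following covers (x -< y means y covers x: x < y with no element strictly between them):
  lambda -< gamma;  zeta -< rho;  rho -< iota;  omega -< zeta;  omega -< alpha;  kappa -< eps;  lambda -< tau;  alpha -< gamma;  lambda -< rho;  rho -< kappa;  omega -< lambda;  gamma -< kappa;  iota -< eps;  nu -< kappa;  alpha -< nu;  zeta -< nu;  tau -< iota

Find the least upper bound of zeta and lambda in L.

Common upper bounds of {zeta, lambda}: eps, iota, kappa, rho.
The least among these is rho.

rho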